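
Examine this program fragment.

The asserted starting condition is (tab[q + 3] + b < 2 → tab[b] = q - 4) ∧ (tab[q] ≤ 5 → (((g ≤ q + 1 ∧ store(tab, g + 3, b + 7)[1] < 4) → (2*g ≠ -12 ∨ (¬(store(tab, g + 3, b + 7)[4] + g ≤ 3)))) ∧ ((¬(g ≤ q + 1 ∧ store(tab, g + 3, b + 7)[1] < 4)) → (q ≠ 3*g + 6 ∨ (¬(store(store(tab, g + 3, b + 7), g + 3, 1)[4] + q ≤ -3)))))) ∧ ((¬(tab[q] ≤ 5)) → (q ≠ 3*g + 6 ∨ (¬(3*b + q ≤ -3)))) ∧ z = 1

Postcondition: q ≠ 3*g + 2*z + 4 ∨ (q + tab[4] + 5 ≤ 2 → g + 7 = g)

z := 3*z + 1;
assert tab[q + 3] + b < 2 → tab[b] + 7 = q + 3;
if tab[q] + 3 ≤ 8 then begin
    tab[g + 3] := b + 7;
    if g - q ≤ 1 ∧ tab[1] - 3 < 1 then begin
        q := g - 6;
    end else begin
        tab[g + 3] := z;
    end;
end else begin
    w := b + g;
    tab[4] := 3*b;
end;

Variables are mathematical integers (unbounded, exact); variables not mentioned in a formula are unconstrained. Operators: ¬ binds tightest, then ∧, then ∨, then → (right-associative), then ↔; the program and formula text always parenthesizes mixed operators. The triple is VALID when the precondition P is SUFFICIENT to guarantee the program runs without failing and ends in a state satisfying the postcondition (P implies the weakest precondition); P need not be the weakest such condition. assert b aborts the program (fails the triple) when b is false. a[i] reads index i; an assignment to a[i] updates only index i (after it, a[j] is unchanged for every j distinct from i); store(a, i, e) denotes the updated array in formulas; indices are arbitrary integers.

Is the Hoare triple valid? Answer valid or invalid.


Working backward. After the program, the postcondition q ≠ 3*g + 2*z + 4 ∨ (q + tab[4] + 5 ≤ 2 → g + 7 = g) must hold; in canonical form it is q ≠ 3*g + 2*z + 4 ∨ (¬(tab[4] + q ≤ -3)).
Then branch requires ((g ≤ q + 1 ∧ store(tab, g + 3, b + 7)[1] < 4) → (2*g + 2*z ≠ -10 ∨ (¬(store(tab, g + 3, b + 7)[4] + g ≤ 3)))) ∧ ((¬(g ≤ q + 1 ∧ store(tab, g + 3, b + 7)[1] < 4)) → (q ≠ 3*g + 2*z + 4 ∨ (¬(store(store(tab, g + 3, b + 7), g + 3, z)[4] + q ≤ -3)))); else branch requires q ≠ 3*g + 2*z + 4 ∨ (¬(3*b + q ≤ -3)).
Before the if: (tab[q] ≤ 5 → (((g ≤ q + 1 ∧ store(tab, g + 3, b + 7)[1] < 4) → (2*g + 2*z ≠ -10 ∨ (¬(store(tab, g + 3, b + 7)[4] + g ≤ 3)))) ∧ ((¬(g ≤ q + 1 ∧ store(tab, g + 3, b + 7)[1] < 4)) → (q ≠ 3*g + 2*z + 4 ∨ (¬(store(store(tab, g + 3, b + 7), g + 3, z)[4] + q ≤ -3)))))) ∧ ((¬(tab[q] ≤ 5)) → (q ≠ 3*g + 2*z + 4 ∨ (¬(3*b + q ≤ -3))))
Before assert tab[q + 3] + b < 2 → tab[b] + 7 = q + 3: (tab[q + 3] + b < 2 → tab[b] = q - 4) ∧ (tab[q] ≤ 5 → (((g ≤ q + 1 ∧ store(tab, g + 3, b + 7)[1] < 4) → (2*g + 2*z ≠ -10 ∨ (¬(store(tab, g + 3, b + 7)[4] + g ≤ 3)))) ∧ ((¬(g ≤ q + 1 ∧ store(tab, g + 3, b + 7)[1] < 4)) → (q ≠ 3*g + 2*z + 4 ∨ (¬(store(store(tab, g + 3, b + 7), g + 3, z)[4] + q ≤ -3)))))) ∧ ((¬(tab[q] ≤ 5)) → (q ≠ 3*g + 2*z + 4 ∨ (¬(3*b + q ≤ -3))))
Before z := 3*z + 1: (tab[q + 3] + b < 2 → tab[b] = q - 4) ∧ (tab[q] ≤ 5 → (((g ≤ q + 1 ∧ store(tab, g + 3, b + 7)[1] < 4) → (2*g + 6*z ≠ -12 ∨ (¬(store(tab, g + 3, b + 7)[4] + g ≤ 3)))) ∧ ((¬(g ≤ q + 1 ∧ store(tab, g + 3, b + 7)[1] < 4)) → (q ≠ 3*g + 6*z + 6 ∨ (¬(store(store(tab, g + 3, b + 7), g + 3, 3*z + 1)[4] + q ≤ -3)))))) ∧ ((¬(tab[q] ≤ 5)) → (q ≠ 3*g + 6*z + 6 ∨ (¬(3*b + q ≤ -3))))
The weakest precondition is (tab[q + 3] + b < 2 → tab[b] = q - 4) ∧ (tab[q] ≤ 5 → (((g ≤ q + 1 ∧ store(tab, g + 3, b + 7)[1] < 4) → (2*g + 6*z ≠ -12 ∨ (¬(store(tab, g + 3, b + 7)[4] + g ≤ 3)))) ∧ ((¬(g ≤ q + 1 ∧ store(tab, g + 3, b + 7)[1] < 4)) → (q ≠ 3*g + 6*z + 6 ∨ (¬(store(store(tab, g + 3, b + 7), g + 3, 3*z + 1)[4] + q ≤ -3)))))) ∧ ((¬(tab[q] ≤ 5)) → (q ≠ 3*g + 6*z + 6 ∨ (¬(3*b + q ≤ -3)))).
Check whether (tab[q + 3] + b < 2 → tab[b] = q - 4) ∧ (tab[q] ≤ 5 → (((g ≤ q + 1 ∧ store(tab, g + 3, b + 7)[1] < 4) → (2*g ≠ -12 ∨ (¬(store(tab, g + 3, b + 7)[4] + g ≤ 3)))) ∧ ((¬(g ≤ q + 1 ∧ store(tab, g + 3, b + 7)[1] < 4)) → (q ≠ 3*g + 6 ∨ (¬(store(store(tab, g + 3, b + 7), g + 3, 1)[4] + q ≤ -3)))))) ∧ ((¬(tab[q] ≤ 5)) → (q ≠ 3*g + 6 ∨ (¬(3*b + q ≤ -3)))) ∧ z = 1 implies it.
Countermodel: at the initial state b = -7041, g = 7036, q = 21120, tab = {[-7041] = 21116, [1] = 2, [4] = 2, [7039] = 2, [21120] = 6, [21123] = 2, elsewhere 2}, z = 1, the precondition holds but the weakest precondition fails.
Answer: invalid


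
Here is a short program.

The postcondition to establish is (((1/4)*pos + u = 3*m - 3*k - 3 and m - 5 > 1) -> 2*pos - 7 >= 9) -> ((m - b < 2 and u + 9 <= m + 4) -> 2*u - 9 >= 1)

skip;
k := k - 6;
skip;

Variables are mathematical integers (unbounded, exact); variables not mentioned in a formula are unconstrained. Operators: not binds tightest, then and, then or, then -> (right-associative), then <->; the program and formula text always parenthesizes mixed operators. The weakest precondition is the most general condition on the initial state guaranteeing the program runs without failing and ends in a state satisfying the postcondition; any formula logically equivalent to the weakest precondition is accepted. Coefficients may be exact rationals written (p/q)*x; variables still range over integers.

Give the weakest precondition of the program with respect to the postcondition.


Working backward. After the program, the postcondition (((1/4)*pos + u = 3*m - 3*k - 3 and m - 5 > 1) -> 2*pos - 7 >= 9) -> ((m - b < 2 and u + 9 <= m + 4) -> 2*u - 9 >= 1) must hold; in canonical form it is ((3*k + (1/4)*pos + u = 3*m - 3 and m > 6) -> 2*pos >= 16) -> ((m < b + 2 and u <= m - 5) -> 2*u >= 10).
Before skip: ((3*k + (1/4)*pos + u = 3*m - 3 and m > 6) -> 2*pos >= 16) -> ((m < b + 2 and u <= m - 5) -> 2*u >= 10)
Before k := k - 6: ((3*k + (1/4)*pos + u = 3*m + 15 and m > 6) -> 2*pos >= 16) -> ((m < b + 2 and u <= m - 5) -> 2*u >= 10)
Before skip: ((3*k + (1/4)*pos + u = 3*m + 15 and m > 6) -> 2*pos >= 16) -> ((m < b + 2 and u <= m - 5) -> 2*u >= 10)
Answer: WP = ((3*k + (1/4)*pos + u = 3*m + 15 and m > 6) -> 2*pos >= 16) -> ((m < b + 2 and u <= m - 5) -> 2*u >= 10)


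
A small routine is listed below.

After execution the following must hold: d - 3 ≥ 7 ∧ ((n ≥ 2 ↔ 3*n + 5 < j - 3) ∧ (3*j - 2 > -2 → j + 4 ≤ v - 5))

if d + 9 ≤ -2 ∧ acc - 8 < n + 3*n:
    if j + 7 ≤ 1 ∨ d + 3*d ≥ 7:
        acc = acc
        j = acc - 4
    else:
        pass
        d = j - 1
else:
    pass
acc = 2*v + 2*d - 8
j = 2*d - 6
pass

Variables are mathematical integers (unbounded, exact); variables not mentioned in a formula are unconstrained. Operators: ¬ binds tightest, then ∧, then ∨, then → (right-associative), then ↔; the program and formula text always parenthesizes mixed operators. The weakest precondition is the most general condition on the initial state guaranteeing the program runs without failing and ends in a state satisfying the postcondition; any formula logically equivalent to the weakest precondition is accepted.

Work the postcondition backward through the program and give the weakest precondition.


Working backward. After the program, the postcondition d - 3 ≥ 7 ∧ ((n ≥ 2 ↔ 3*n + 5 < j - 3) ∧ (3*j - 2 > -2 → j + 4 ≤ v - 5)) must hold; in canonical form it is d ≥ 10 ∧ (n ≥ 2 ↔ 3*n < j - 8) ∧ (3*j > 0 → j ≤ v - 9).
Before skip: d ≥ 10 ∧ (n ≥ 2 ↔ 3*n < j - 8) ∧ (3*j > 0 → j ≤ v - 9)
Before j := 2*d - 6: d ≥ 10 ∧ (n ≥ 2 ↔ 3*n < 2*d - 14) ∧ (6*d > 18 → 2*d ≤ v - 3)
Before acc := 2*v + 2*d - 8: d ≥ 10 ∧ (n ≥ 2 ↔ 3*n < 2*d - 14) ∧ (6*d > 18 → 2*d ≤ v - 3)
Then branch requires ((j ≤ -6 ∨ 4*d ≥ 7) → (d ≥ 10 ∧ (n ≥ 2 ↔ 3*n < 2*d - 14) ∧ (6*d > 18 → 2*d ≤ v - 3))) ∧ ((¬(j ≤ -6 ∨ 4*d ≥ 7)) → (j ≥ 11 ∧ (n ≥ 2 ↔ 3*n < 2*j - 16) ∧ (6*j > 24 → 2*j ≤ v - 1))); else branch requires d ≥ 10 ∧ (n ≥ 2 ↔ 3*n < 2*d - 14) ∧ (6*d > 18 → 2*d ≤ v - 3).
Before the if: ((d ≤ -11 ∧ acc < 4*n + 8) → (((j ≤ -6 ∨ 4*d ≥ 7) → (d ≥ 10 ∧ (n ≥ 2 ↔ 3*n < 2*d - 14) ∧ (6*d > 18 → 2*d ≤ v - 3))) ∧ ((¬(j ≤ -6 ∨ 4*d ≥ 7)) → (j ≥ 11 ∧ (n ≥ 2 ↔ 3*n < 2*j - 16) ∧ (6*j > 24 → 2*j ≤ v - 1))))) ∧ ((¬(d ≤ -11 ∧ acc < 4*n + 8)) → (d ≥ 10 ∧ (n ≥ 2 ↔ 3*n < 2*d - 14) ∧ (6*d > 18 → 2*d ≤ v - 3)))
Answer: WP = ((d ≤ -11 ∧ acc < 4*n + 8) → (((j ≤ -6 ∨ 4*d ≥ 7) → (d ≥ 10 ∧ (n ≥ 2 ↔ 3*n < 2*d - 14) ∧ (6*d > 18 → 2*d ≤ v - 3))) ∧ ((¬(j ≤ -6 ∨ 4*d ≥ 7)) → (j ≥ 11 ∧ (n ≥ 2 ↔ 3*n < 2*j - 16) ∧ (6*j > 24 → 2*j ≤ v - 1))))) ∧ ((¬(d ≤ -11 ∧ acc < 4*n + 8)) → (d ≥ 10 ∧ (n ≥ 2 ↔ 3*n < 2*d - 14) ∧ (6*d > 18 → 2*d ≤ v - 3)))


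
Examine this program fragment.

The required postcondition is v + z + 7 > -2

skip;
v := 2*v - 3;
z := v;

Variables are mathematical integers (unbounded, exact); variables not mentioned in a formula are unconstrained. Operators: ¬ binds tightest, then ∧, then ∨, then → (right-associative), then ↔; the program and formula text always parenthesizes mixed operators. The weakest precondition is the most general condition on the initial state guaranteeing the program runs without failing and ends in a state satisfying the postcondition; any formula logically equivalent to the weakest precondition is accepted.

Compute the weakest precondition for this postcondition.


Working backward. After the program, the postcondition v + z + 7 > -2 must hold; in canonical form it is v + z > -9.
Before z := v: 2*v > -9
Before v := 2*v - 3: 4*v > -3
Before skip: 4*v > -3
Answer: WP = 4*v > -3


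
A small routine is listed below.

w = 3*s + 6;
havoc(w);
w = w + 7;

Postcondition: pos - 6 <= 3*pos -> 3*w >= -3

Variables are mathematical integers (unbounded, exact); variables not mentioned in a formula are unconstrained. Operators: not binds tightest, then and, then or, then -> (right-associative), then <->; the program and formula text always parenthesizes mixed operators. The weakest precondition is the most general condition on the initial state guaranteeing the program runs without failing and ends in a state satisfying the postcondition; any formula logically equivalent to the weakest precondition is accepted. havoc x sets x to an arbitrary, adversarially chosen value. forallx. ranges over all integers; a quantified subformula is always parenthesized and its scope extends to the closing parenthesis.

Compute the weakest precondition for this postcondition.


Working backward. After the program, the postcondition pos - 6 <= 3*pos -> 3*w >= -3 must hold; in canonical form it is 2*pos >= -6 -> 3*w >= -3.
Before w := w + 7: 2*pos >= -6 -> 3*w >= -24
Before havoc w: forall w_1. (2*pos >= -6 -> 3*w_1 >= -24)
Before w := 3*s + 6: forall w_1. (2*pos >= -6 -> 3*w_1 >= -24)
Answer: WP = forall w_1. (2*pos >= -6 -> 3*w_1 >= -24)


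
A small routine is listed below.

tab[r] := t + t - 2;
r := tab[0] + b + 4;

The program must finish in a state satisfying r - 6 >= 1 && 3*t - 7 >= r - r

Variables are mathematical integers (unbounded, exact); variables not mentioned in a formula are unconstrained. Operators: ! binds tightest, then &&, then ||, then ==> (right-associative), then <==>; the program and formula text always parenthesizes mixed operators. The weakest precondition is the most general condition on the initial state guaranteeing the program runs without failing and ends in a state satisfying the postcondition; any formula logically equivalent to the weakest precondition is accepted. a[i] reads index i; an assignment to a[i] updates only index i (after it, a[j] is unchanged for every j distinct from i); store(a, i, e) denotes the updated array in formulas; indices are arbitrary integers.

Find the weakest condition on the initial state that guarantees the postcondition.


Working backward. After the program, the postcondition r - 6 >= 1 && 3*t - 7 >= r - r must hold; in canonical form it is r >= 7 && 3*t >= 7.
Before r := tab[0] + b + 4: tab[0] + b >= 3 && 3*t >= 7
Before tab[r] := t + t - 2: store(tab, r, 2*t - 2)[0] + b >= 3 && 3*t >= 7
Answer: WP = store(tab, r, 2*t - 2)[0] + b >= 3 && 3*t >= 7


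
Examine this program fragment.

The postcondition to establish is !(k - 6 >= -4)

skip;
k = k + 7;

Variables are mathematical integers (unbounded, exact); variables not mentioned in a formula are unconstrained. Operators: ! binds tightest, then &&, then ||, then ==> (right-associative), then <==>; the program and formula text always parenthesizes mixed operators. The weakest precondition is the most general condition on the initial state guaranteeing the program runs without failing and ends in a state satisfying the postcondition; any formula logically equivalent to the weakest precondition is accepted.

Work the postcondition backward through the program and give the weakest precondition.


Working backward. After the program, the postcondition !(k - 6 >= -4) must hold; in canonical form it is !(k >= 2).
Before k := k + 7: !(k >= -5)
Before skip: !(k >= -5)
Answer: WP = !(k >= -5)


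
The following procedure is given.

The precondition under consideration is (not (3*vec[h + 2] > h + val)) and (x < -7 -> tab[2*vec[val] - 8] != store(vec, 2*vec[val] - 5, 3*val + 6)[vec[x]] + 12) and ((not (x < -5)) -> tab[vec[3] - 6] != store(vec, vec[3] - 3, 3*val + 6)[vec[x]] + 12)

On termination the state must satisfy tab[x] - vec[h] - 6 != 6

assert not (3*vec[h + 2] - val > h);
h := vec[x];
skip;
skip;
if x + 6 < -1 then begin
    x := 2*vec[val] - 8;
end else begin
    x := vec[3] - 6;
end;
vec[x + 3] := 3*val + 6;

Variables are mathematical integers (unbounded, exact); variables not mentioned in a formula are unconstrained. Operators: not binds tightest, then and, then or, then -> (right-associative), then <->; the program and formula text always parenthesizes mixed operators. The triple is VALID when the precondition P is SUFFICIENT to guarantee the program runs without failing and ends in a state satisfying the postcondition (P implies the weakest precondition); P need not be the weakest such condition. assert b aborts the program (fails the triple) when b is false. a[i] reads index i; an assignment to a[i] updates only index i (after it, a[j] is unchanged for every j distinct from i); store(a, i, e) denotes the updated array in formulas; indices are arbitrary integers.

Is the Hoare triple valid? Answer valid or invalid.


Working backward. After the program, the postcondition tab[x] - vec[h] - 6 != 6 must hold; in canonical form it is tab[x] != vec[h] + 12.
Before vec[x + 3] := 3*val + 6: tab[x] != store(vec, x + 3, 3*val + 6)[h] + 12
Then branch requires tab[2*vec[val] - 8] != store(vec, 2*vec[val] - 5, 3*val + 6)[h] + 12; else branch requires tab[vec[3] - 6] != store(vec, vec[3] - 3, 3*val + 6)[h] + 12.
Before the if: (x < -7 -> tab[2*vec[val] - 8] != store(vec, 2*vec[val] - 5, 3*val + 6)[h] + 12) and ((not (x < -7)) -> tab[vec[3] - 6] != store(vec, vec[3] - 3, 3*val + 6)[h] + 12)
Before skip: (x < -7 -> tab[2*vec[val] - 8] != store(vec, 2*vec[val] - 5, 3*val + 6)[h] + 12) and ((not (x < -7)) -> tab[vec[3] - 6] != store(vec, vec[3] - 3, 3*val + 6)[h] + 12)
Before skip: (x < -7 -> tab[2*vec[val] - 8] != store(vec, 2*vec[val] - 5, 3*val + 6)[h] + 12) and ((not (x < -7)) -> tab[vec[3] - 6] != store(vec, vec[3] - 3, 3*val + 6)[h] + 12)
Before h := vec[x]: (x < -7 -> tab[2*vec[val] - 8] != store(vec, 2*vec[val] - 5, 3*val + 6)[vec[x]] + 12) and ((not (x < -7)) -> tab[vec[3] - 6] != store(vec, vec[3] - 3, 3*val + 6)[vec[x]] + 12)
Before assert not (3*vec[h + 2] - val > h): (not (3*vec[h + 2] > h + val)) and (x < -7 -> tab[2*vec[val] - 8] != store(vec, 2*vec[val] - 5, 3*val + 6)[vec[x]] + 12) and ((not (x < -7)) -> tab[vec[3] - 6] != store(vec, vec[3] - 3, 3*val + 6)[vec[x]] + 12)
The weakest precondition is (not (3*vec[h + 2] > h + val)) and (x < -7 -> tab[2*vec[val] - 8] != store(vec, 2*vec[val] - 5, 3*val + 6)[vec[x]] + 12) and ((not (x < -7)) -> tab[vec[3] - 6] != store(vec, vec[3] - 3, 3*val + 6)[vec[x]] + 12).
Check whether (not (3*vec[h + 2] > h + val)) and (x < -7 -> tab[2*vec[val] - 8] != store(vec, 2*vec[val] - 5, 3*val + 6)[vec[x]] + 12) and ((not (x < -5)) -> tab[vec[3] - 6] != store(vec, vec[3] - 3, 3*val + 6)[vec[x]] + 12) implies it.
Countermodel: at the initial state h = 0, tab = {[-8] = 12, [-6] = 12, [-5] = 12, [-3] = 12, [0] = 12, [2] = 12, [3] = 12, elsewhere 12}, val = 0, vec = {[-8] = 0, [-6] = 0, [-5] = 0, [-3] = 0, [0] = 0, [2] = 0, [3] = 0, elsewhere 0}, x = -6, the precondition holds but the weakest precondition fails.
Answer: invalid


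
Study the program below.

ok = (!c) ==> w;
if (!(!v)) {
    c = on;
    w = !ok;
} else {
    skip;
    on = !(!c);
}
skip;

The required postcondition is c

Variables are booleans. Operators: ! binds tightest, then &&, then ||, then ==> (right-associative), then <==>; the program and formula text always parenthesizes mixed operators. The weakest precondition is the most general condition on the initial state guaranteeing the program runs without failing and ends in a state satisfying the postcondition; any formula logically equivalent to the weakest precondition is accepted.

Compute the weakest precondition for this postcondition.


Working backward. After the program, c must hold.
Before skip: c
Then branch requires on; else branch requires c.
Before the if: (v ==> on) && ((!v) ==> c)
Before ok := (!c) ==> w: (v ==> on) && ((!v) ==> c)
Answer: WP = (v ==> on) && ((!v) ==> c)


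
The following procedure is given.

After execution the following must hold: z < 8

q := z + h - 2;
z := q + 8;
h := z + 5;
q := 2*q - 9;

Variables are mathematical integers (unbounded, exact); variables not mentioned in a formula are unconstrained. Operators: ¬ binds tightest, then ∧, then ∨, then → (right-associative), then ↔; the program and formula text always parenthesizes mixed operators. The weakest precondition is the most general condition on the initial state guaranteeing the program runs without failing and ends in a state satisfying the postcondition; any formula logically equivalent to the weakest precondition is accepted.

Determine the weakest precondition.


Working backward. After the program, z < 8 must hold.
Before q := 2*q - 9: z < 8
Before h := z + 5: z < 8
Before z := q + 8: q < 0
Before q := z + h - 2: h + z < 2
Answer: WP = h + z < 2


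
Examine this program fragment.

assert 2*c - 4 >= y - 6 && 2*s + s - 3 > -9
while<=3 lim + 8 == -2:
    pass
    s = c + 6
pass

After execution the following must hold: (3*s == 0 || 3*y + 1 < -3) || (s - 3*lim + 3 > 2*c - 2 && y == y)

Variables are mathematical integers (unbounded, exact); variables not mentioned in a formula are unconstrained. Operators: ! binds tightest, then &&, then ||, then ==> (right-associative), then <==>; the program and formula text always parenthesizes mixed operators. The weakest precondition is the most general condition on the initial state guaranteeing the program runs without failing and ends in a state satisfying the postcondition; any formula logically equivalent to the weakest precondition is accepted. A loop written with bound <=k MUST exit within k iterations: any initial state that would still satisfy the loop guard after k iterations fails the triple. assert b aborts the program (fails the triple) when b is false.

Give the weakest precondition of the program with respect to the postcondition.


Working backward. After the program, the postcondition (3*s == 0 || 3*y + 1 < -3) || (s - 3*lim + 3 > 2*c - 2 && y == y) must hold; in canonical form it is 3*s == 0 || 3*y < -4 || s > 2*c + 3*lim - 5.
Before skip: 3*s == 0 || 3*y < -4 || s > 2*c + 3*lim - 5
Before the loop (bound <=3), unroll the exhaustion recursion (WP_0 = exit-now case; WP_j = one more guarded iteration, up to j = 3):
  WP_0: (!(lim == -10)) && (3*s == 0 || 3*y < -4 || s > 2*c + 3*lim - 5)
  WP_1: (lim == -10 ==> ((!(lim == -10)) && (3*c == -18 || 3*y < -4 || c + 3*lim < 11))) && ((!(lim == -10)) ==> (3*s == 0 || 3*y < -4 || s > 2*c + 3*lim - 5))
  WP_2: (lim == -10 ==> ((lim == -10 ==> ((!(lim == -10)) && (3*c == -18 || 3*y < -4 || c + 3*lim < 11))) && ((!(lim == -10)) ==> (3*c == -18 || 3*y < -4 || c + 3*lim < 11)))) && ((!(lim == -10)) ==> (3*s == 0 || 3*y < -4 || s > 2*c + 3*lim - 5))
  WP_3: (lim == -10 ==> ((lim == -10 ==> ((lim == -10 ==> ((!(lim == -10)) && (3*c == -18 || 3*y < -4 || c + 3*lim < 11))) && ((!(lim == -10)) ==> (3*c == -18 || 3*y < -4 || c + 3*lim < 11)))) && ((!(lim == -10)) ==> (3*c == -18 || 3*y < -4 || c + 3*lim < 11)))) && ((!(lim == -10)) ==> (3*s == 0 || 3*y < -4 || s > 2*c + 3*lim - 5))
So before the loop: (lim == -10 ==> ((lim == -10 ==> ((lim == -10 ==> ((!(lim == -10)) && (3*c == -18 || 3*y < -4 || c + 3*lim < 11))) && ((!(lim == -10)) ==> (3*c == -18 || 3*y < -4 || c + 3*lim < 11)))) && ((!(lim == -10)) ==> (3*c == -18 || 3*y < -4 || c + 3*lim < 11)))) && ((!(lim == -10)) ==> (3*s == 0 || 3*y < -4 || s > 2*c + 3*lim - 5))
Before assert 2*c - 4 >= y - 6 && 2*s + s - 3 > -9: 2*c >= y - 2 && 3*s > -6 && (lim == -10 ==> ((lim == -10 ==> ((lim == -10 ==> ((!(lim == -10)) && (3*c == -18 || 3*y < -4 || c + 3*lim < 11))) && ((!(lim == -10)) ==> (3*c == -18 || 3*y < -4 || c + 3*lim < 11)))) && ((!(lim == -10)) ==> (3*c == -18 || 3*y < -4 || c + 3*lim < 11)))) && ((!(lim == -10)) ==> (3*s == 0 || 3*y < -4 || s > 2*c + 3*lim - 5))
Answer: WP = 2*c >= y - 2 && 3*s > -6 && (lim == -10 ==> ((lim == -10 ==> ((lim == -10 ==> ((!(lim == -10)) && (3*c == -18 || 3*y < -4 || c + 3*lim < 11))) && ((!(lim == -10)) ==> (3*c == -18 || 3*y < -4 || c + 3*lim < 11)))) && ((!(lim == -10)) ==> (3*c == -18 || 3*y < -4 || c + 3*lim < 11)))) && ((!(lim == -10)) ==> (3*s == 0 || 3*y < -4 || s > 2*c + 3*lim - 5))


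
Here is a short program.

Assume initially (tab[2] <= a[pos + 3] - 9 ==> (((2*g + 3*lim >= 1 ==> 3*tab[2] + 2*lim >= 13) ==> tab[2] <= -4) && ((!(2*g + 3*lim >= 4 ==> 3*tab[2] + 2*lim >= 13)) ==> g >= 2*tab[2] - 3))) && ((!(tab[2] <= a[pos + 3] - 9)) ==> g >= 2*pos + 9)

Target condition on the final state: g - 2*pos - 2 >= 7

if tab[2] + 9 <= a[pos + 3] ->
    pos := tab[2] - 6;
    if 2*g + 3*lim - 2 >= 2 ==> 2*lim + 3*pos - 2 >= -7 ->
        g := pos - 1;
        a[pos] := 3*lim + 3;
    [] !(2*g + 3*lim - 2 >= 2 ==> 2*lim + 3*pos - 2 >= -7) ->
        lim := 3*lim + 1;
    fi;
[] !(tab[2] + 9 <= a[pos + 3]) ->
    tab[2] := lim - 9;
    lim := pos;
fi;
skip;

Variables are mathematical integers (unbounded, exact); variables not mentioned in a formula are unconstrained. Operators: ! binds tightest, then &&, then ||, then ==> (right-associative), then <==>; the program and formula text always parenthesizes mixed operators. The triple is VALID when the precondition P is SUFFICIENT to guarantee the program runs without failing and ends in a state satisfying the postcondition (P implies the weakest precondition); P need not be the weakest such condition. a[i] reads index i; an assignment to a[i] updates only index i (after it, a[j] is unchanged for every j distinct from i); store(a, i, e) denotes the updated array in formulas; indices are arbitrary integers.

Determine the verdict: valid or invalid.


Working backward. After the program, the postcondition g - 2*pos - 2 >= 7 must hold; in canonical form it is g >= 2*pos + 9.
Before skip: g >= 2*pos + 9
Then branch requires ((2*g + 3*lim >= 4 ==> 3*tab[2] + 2*lim >= 13) ==> tab[2] <= -4) && ((!(2*g + 3*lim >= 4 ==> 3*tab[2] + 2*lim >= 13)) ==> g >= 2*tab[2] - 3); else branch requires g >= 2*pos + 9.
Before the if: (tab[2] <= a[pos + 3] - 9 ==> (((2*g + 3*lim >= 4 ==> 3*tab[2] + 2*lim >= 13) ==> tab[2] <= -4) && ((!(2*g + 3*lim >= 4 ==> 3*tab[2] + 2*lim >= 13)) ==> g >= 2*tab[2] - 3))) && ((!(tab[2] <= a[pos + 3] - 9)) ==> g >= 2*pos + 9)
The weakest precondition is (tab[2] <= a[pos + 3] - 9 ==> (((2*g + 3*lim >= 4 ==> 3*tab[2] + 2*lim >= 13) ==> tab[2] <= -4) && ((!(2*g + 3*lim >= 4 ==> 3*tab[2] + 2*lim >= 13)) ==> g >= 2*tab[2] - 3))) && ((!(tab[2] <= a[pos + 3] - 9)) ==> g >= 2*pos + 9).
Check whether (tab[2] <= a[pos + 3] - 9 ==> (((2*g + 3*lim >= 1 ==> 3*tab[2] + 2*lim >= 13) ==> tab[2] <= -4) && ((!(2*g + 3*lim >= 4 ==> 3*tab[2] + 2*lim >= 13)) ==> g >= 2*tab[2] - 3))) && ((!(tab[2] <= a[pos + 3] - 9)) ==> g >= 2*pos + 9) implies it.
Countermodel: at the initial state a = {[0] = 11, [2] = 11, elsewhere 11}, g = -1, lim = 1, pos = -3, tab = {[0] = 2, [2] = 2, elsewhere 2}, the precondition holds but the weakest precondition fails.
Answer: invalid


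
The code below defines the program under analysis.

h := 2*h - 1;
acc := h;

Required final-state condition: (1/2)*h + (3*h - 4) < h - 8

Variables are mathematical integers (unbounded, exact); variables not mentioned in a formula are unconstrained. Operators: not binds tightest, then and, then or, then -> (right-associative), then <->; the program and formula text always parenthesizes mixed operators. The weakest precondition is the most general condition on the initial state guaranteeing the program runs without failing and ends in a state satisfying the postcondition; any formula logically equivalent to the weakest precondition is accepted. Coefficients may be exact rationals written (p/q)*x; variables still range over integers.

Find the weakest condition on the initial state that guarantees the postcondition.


Working backward. After the program, the postcondition (1/2)*h + (3*h - 4) < h - 8 must hold; in canonical form it is (5/2)*h < -4.
Before acc := h: (5/2)*h < -4
Before h := 2*h - 1: 5*h < -3/2
Answer: WP = 5*h < -3/2


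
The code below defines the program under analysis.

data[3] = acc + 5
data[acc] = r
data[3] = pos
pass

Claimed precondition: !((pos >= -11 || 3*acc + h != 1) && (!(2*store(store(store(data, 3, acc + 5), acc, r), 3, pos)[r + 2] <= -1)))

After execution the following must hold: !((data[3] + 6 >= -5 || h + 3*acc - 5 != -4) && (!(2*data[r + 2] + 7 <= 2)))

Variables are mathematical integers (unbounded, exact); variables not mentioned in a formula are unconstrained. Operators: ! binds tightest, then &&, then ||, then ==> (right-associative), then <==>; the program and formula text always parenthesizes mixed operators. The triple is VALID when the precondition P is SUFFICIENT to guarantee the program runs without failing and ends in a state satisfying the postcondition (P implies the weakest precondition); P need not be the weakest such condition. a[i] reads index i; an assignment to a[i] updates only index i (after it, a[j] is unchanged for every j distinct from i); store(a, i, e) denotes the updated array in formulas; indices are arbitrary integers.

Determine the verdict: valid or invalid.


Working backward. After the program, the postcondition !((data[3] + 6 >= -5 || h + 3*acc - 5 != -4) && (!(2*data[r + 2] + 7 <= 2))) must hold; in canonical form it is !((data[3] >= -11 || 3*acc + h != 1) && (!(2*data[r + 2] <= -5))).
Before skip: !((data[3] >= -11 || 3*acc + h != 1) && (!(2*data[r + 2] <= -5)))
Before data[3] := pos: !((pos >= -11 || 3*acc + h != 1) && (!(2*store(data, 3, pos)[r + 2] <= -5)))
Before data[acc] := r: !((pos >= -11 || 3*acc + h != 1) && (!(2*store(store(data, acc, r), 3, pos)[r + 2] <= -5)))
Before data[3] := acc + 5: !((pos >= -11 || 3*acc + h != 1) && (!(2*store(store(store(data, 3, acc + 5), acc, r), 3, pos)[r + 2] <= -5)))
The weakest precondition is !((pos >= -11 || 3*acc + h != 1) && (!(2*store(store(store(data, 3, acc + 5), acc, r), 3, pos)[r + 2] <= -5))).
Check whether !((pos >= -11 || 3*acc + h != 1) && (!(2*store(store(store(data, 3, acc + 5), acc, r), 3, pos)[r + 2] <= -1))) implies it.
Countermodel: at the initial state acc = 1, data = {[1] = 4, [3] = 4, elsewhere 4}, h = -1, pos = 0, r = -1, the precondition holds but the weakest precondition fails.
Answer: invalid


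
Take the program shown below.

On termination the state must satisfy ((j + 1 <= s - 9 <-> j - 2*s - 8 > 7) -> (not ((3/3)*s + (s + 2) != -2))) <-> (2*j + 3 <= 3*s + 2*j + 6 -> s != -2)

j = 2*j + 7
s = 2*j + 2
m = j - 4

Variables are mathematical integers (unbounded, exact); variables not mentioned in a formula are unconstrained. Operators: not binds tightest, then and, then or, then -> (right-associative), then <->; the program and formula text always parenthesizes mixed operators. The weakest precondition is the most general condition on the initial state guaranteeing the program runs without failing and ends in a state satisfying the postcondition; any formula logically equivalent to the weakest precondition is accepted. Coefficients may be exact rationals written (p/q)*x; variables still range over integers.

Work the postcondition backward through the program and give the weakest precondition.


Working backward. After the program, the postcondition ((j + 1 <= s - 9 <-> j - 2*s - 8 > 7) -> (not ((3/3)*s + (s + 2) != -2))) <-> (2*j + 3 <= 3*s + 2*j + 6 -> s != -2) must hold; in canonical form it is ((j <= s - 10 <-> j > 2*s + 15) -> (not (2*s != -4))) <-> (3*s >= -3 -> s != -2).
Before m := j - 4: ((j <= s - 10 <-> j > 2*s + 15) -> (not (2*s != -4))) <-> (3*s >= -3 -> s != -2)
Before s := 2*j + 2: ((j >= 8 <-> 3*j < -19) -> (not (4*j != -8))) <-> (6*j >= -9 -> 2*j != -4)
Before j := 2*j + 7: ((2*j >= 1 <-> 6*j < -40) -> (not (8*j != -36))) <-> (12*j >= -51 -> 4*j != -18)
Answer: WP = ((2*j >= 1 <-> 6*j < -40) -> (not (8*j != -36))) <-> (12*j >= -51 -> 4*j != -18)


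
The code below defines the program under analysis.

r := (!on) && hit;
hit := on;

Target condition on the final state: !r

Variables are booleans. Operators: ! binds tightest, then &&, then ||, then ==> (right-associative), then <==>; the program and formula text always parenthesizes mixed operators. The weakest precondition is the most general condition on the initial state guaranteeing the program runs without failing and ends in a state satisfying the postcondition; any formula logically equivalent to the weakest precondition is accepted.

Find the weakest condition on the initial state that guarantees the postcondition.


Working backward. After the program, !r must hold.
Before hit := on: !r
Before r := (!on) && hit: !((!on) && hit)
Answer: WP = !((!on) && hit)


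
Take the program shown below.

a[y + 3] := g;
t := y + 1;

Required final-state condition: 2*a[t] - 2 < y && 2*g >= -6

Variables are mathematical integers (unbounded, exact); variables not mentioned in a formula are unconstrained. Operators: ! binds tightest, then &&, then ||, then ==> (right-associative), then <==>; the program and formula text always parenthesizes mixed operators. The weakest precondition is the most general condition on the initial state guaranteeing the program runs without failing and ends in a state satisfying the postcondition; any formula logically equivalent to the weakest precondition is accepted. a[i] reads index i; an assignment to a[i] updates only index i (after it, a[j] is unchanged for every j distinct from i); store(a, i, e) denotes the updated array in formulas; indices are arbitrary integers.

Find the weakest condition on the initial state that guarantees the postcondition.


Working backward. After the program, the postcondition 2*a[t] - 2 < y && 2*g >= -6 must hold; in canonical form it is 2*a[t] < y + 2 && 2*g >= -6.
Before t := y + 1: 2*a[y + 1] < y + 2 && 2*g >= -6
Before a[y + 3] := g: 2*store(a, y + 3, g)[y + 1] < y + 2 && 2*g >= -6
Answer: WP = 2*store(a, y + 3, g)[y + 1] < y + 2 && 2*g >= -6


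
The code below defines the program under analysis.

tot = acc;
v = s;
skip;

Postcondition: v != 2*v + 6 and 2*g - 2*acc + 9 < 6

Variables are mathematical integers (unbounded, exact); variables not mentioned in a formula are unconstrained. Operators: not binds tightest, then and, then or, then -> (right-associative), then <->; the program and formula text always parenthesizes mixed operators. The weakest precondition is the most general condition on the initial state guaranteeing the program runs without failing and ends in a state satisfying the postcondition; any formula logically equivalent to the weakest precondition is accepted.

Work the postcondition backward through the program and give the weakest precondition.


Working backward. After the program, the postcondition v != 2*v + 6 and 2*g - 2*acc + 9 < 6 must hold; in canonical form it is v != -6 and 2*g < 2*acc - 3.
Before skip: v != -6 and 2*g < 2*acc - 3
Before v := s: s != -6 and 2*g < 2*acc - 3
Before tot := acc: s != -6 and 2*g < 2*acc - 3
Answer: WP = s != -6 and 2*g < 2*acc - 3


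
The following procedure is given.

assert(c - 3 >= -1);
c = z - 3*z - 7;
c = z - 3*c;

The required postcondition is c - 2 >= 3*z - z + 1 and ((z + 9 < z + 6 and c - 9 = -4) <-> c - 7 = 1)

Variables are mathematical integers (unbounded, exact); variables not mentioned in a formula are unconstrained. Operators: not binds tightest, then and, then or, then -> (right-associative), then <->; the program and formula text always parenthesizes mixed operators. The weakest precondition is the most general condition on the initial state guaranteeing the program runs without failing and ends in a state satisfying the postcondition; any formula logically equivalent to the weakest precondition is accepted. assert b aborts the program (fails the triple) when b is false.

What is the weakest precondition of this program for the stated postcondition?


Working backward. After the program, the postcondition c - 2 >= 3*z - z + 1 and ((z + 9 < z + 6 and c - 9 = -4) <-> c - 7 = 1) must hold; in canonical form it is c >= 2*z + 3 and (not (c = 8)).
Before c := z - 3*c: 3*c + z <= -3 and (not (z = 3*c + 8))
Before c := z - 3*z - 7: 5*z >= -18 and (not (7*z = -13))
Before assert c - 3 >= -1: c >= 2 and 5*z >= -18 and (not (7*z = -13))
Answer: WP = c >= 2 and 5*z >= -18 and (not (7*z = -13))


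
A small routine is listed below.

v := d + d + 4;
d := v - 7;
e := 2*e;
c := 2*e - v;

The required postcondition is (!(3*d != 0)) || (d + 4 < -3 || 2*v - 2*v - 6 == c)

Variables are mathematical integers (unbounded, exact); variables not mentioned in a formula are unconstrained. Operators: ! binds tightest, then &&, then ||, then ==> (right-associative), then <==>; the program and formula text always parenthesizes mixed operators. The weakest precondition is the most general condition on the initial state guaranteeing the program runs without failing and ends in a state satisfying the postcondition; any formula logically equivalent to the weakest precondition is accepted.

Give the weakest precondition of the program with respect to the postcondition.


Working backward. After the program, the postcondition (!(3*d != 0)) || (d + 4 < -3 || 2*v - 2*v - 6 == c) must hold; in canonical form it is (!(3*d != 0)) || d < -7 || c == -6.
Before c := 2*e - v: (!(3*d != 0)) || d < -7 || 2*e == v - 6
Before e := 2*e: (!(3*d != 0)) || d < -7 || 4*e == v - 6
Before d := v - 7: (!(3*v != 21)) || v < 0 || 4*e == v - 6
Before v := d + d + 4: (!(6*d != 9)) || 2*d < -4 || 4*e == 2*d - 2
Answer: WP = (!(6*d != 9)) || 2*d < -4 || 4*e == 2*d - 2


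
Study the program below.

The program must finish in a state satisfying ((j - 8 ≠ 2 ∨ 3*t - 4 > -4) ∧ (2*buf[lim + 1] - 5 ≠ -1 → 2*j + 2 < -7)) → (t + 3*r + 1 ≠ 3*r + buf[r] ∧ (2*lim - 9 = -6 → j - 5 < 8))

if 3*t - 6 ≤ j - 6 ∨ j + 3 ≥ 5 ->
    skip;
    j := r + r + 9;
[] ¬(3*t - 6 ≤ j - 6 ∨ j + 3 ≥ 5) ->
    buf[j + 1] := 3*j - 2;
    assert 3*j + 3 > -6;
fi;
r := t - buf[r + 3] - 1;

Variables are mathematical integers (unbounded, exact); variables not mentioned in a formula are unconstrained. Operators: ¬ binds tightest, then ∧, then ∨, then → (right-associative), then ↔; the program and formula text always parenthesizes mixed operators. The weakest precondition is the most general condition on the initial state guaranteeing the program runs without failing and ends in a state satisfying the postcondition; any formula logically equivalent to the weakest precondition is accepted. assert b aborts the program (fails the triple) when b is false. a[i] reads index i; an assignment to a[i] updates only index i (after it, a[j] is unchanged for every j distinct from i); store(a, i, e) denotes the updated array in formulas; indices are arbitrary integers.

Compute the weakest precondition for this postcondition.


Working backward. After the program, the postcondition ((j - 8 ≠ 2 ∨ 3*t - 4 > -4) ∧ (2*buf[lim + 1] - 5 ≠ -1 → 2*j + 2 < -7)) → (t + 3*r + 1 ≠ 3*r + buf[r] ∧ (2*lim - 9 = -6 → j - 5 < 8)) must hold; in canonical form it is ((j ≠ 10 ∨ 3*t > 0) ∧ (2*buf[lim + 1] ≠ 4 → 2*j < -9)) → (t ≠ buf[r] - 1 ∧ (2*lim = 3 → j < 13)).
Before r := t - buf[r + 3] - 1: ((j ≠ 10 ∨ 3*t > 0) ∧ (2*buf[lim + 1] ≠ 4 → 2*j < -9)) → (t ≠ buf[-buf[r + 3] + t - 1] - 1 ∧ (2*lim = 3 → j < 13))
Then branch requires ((2*r ≠ 1 ∨ 3*t > 0) ∧ (2*buf[lim + 1] ≠ 4 → 4*r < -27)) → (t ≠ buf[-buf[r + 3] + t - 1] - 1 ∧ (2*lim = 3 → 2*r < 4)); else branch requires 3*j > -9 ∧ (((j ≠ 10 ∨ 3*t > 0) ∧ (2*store(buf, j + 1, 3*j - 2)[lim + 1] ≠ 4 → 2*j < -9)) → (t ≠ store(buf, j + 1, 3*j - 2)[-store(buf, j + 1, 3*j - 2)[r + 3] + t - 1] - 1 ∧ (2*lim = 3 → j < 13))).
Before the if: ((3*t ≤ j ∨ j ≥ 2) → (((2*r ≠ 1 ∨ 3*t > 0) ∧ (2*buf[lim + 1] ≠ 4 → 4*r < -27)) → (t ≠ buf[-buf[r + 3] + t - 1] - 1 ∧ (2*lim = 3 → 2*r < 4)))) ∧ ((¬(3*t ≤ j ∨ j ≥ 2)) → (3*j > -9 ∧ (((j ≠ 10 ∨ 3*t > 0) ∧ (2*store(buf, j + 1, 3*j - 2)[lim + 1] ≠ 4 → 2*j < -9)) → (t ≠ store(buf, j + 1, 3*j - 2)[-store(buf, j + 1, 3*j - 2)[r + 3] + t - 1] - 1 ∧ (2*lim = 3 → j < 13)))))
Answer: WP = ((3*t ≤ j ∨ j ≥ 2) → (((2*r ≠ 1 ∨ 3*t > 0) ∧ (2*buf[lim + 1] ≠ 4 → 4*r < -27)) → (t ≠ buf[-buf[r + 3] + t - 1] - 1 ∧ (2*lim = 3 → 2*r < 4)))) ∧ ((¬(3*t ≤ j ∨ j ≥ 2)) → (3*j > -9 ∧ (((j ≠ 10 ∨ 3*t > 0) ∧ (2*store(buf, j + 1, 3*j - 2)[lim + 1] ≠ 4 → 2*j < -9)) → (t ≠ store(buf, j + 1, 3*j - 2)[-store(buf, j + 1, 3*j - 2)[r + 3] + t - 1] - 1 ∧ (2*lim = 3 → j < 13)))))


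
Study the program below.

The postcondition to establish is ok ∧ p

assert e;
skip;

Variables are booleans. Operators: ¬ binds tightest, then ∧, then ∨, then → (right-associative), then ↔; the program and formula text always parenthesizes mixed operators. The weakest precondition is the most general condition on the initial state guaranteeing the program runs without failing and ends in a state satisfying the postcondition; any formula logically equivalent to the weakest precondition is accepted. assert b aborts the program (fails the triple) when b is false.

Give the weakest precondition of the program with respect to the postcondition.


Working backward. After the program, ok ∧ p must hold.
Before skip: ok ∧ p
Before assert e: e ∧ ok ∧ p
Answer: WP = e ∧ ok ∧ p


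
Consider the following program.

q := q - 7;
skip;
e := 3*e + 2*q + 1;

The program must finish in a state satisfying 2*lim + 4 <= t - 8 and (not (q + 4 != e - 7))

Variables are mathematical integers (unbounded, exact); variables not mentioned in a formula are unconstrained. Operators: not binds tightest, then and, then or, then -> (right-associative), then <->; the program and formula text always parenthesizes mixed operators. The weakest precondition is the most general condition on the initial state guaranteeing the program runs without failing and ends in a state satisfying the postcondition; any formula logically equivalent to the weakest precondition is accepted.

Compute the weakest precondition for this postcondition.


Working backward. After the program, the postcondition 2*lim + 4 <= t - 8 and (not (q + 4 != e - 7)) must hold; in canonical form it is 2*lim <= t - 12 and (not (q != e - 11)).
Before e := 3*e + 2*q + 1: 2*lim <= t - 12 and (not (3*e + q != 10))
Before skip: 2*lim <= t - 12 and (not (3*e + q != 10))
Before q := q - 7: 2*lim <= t - 12 and (not (3*e + q != 17))
Answer: WP = 2*lim <= t - 12 and (not (3*e + q != 17))


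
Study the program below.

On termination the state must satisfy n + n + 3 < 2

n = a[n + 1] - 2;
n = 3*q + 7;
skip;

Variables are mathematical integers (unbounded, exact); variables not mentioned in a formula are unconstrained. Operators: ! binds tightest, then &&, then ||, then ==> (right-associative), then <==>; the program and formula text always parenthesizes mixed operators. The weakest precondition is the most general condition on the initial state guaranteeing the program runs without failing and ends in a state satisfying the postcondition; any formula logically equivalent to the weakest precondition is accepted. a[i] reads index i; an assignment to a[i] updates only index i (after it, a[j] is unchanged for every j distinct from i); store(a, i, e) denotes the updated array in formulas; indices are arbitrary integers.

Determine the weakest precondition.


Working backward. After the program, the postcondition n + n + 3 < 2 must hold; in canonical form it is 2*n < -1.
Before skip: 2*n < -1
Before n := 3*q + 7: 6*q < -15
Before n := a[n + 1] - 2: 6*q < -15
Answer: WP = 6*q < -15
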